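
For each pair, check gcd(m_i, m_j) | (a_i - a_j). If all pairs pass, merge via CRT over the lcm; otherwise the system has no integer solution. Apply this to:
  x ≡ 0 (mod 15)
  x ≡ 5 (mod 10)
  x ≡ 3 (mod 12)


Moduli 15, 10, 12 are not pairwise coprime, so CRT works modulo lcm(m_i) when all pairwise compatibility conditions hold.
Pairwise compatibility: gcd(m_i, m_j) must divide a_i - a_j for every pair.
Merge one congruence at a time:
  Start: x ≡ 0 (mod 15).
  Combine with x ≡ 5 (mod 10): gcd(15, 10) = 5; 5 - 0 = 5, which IS divisible by 5, so compatible.
    Write x = 0 + 15·t and substitute into x ≡ 5 (mod 10): 15·t ≡ 5 − 0 = 5 (mod 10).
    Divide the congruence (and modulus) by g = 5: 3·t ≡ 1 (mod 2).
    Reduce coefficients mod 2: 1·t ≡ 1 (mod 2).
    So t ≡ 1 (mod 2).
    Then x = 0 + 15·1 = 15, valid modulo lcm(15, 10) = 30: x ≡ 15 (mod 30).
  Combine with x ≡ 3 (mod 12): gcd(30, 12) = 6; 3 - 15 = -12, which IS divisible by 6, so compatible.
    Write x = 15 + 30·t and substitute into x ≡ 3 (mod 12): 30·t ≡ 3 − 15 = -12 (mod 12).
    Divide the congruence (and modulus) by g = 6: 5·t ≡ -2 (mod 2).
    Reduce coefficients mod 2: 1·t ≡ 0 (mod 2).
    So t ≡ 0 (mod 2).
    Then x = 15 + 30·0 = 15, valid modulo lcm(30, 12) = 60: x ≡ 15 (mod 60).
Verify: 15 mod 15 = 0, 15 mod 10 = 5, 15 mod 12 = 3.

x ≡ 15 (mod 60).


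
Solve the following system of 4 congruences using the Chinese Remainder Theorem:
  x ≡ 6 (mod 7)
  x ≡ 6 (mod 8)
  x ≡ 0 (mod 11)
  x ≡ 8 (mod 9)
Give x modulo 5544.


Product of moduli M = 7 · 8 · 11 · 9 = 5544.
Merge one congruence at a time:
  Start: x ≡ 6 (mod 7).
  Combine with x ≡ 6 (mod 8); new modulus lcm = 56.
    Write x = 6 + 7·t and substitute into x ≡ 6 (mod 8): 7·t ≡ 6 − 6 = 0 (mod 8).
    The inverse of 7 mod 8 is 7 (since 7·7 = 49 = 6·8 + 1), so t ≡ 7·0 = 0 ≡ 0 (mod 8).
    Then x = 6 + 7·0 = 6, valid modulo lcm(7, 8) = 56: x ≡ 6 (mod 56).
  Combine with x ≡ 0 (mod 11); new modulus lcm = 616.
    Write x = 6 + 56·t and substitute into x ≡ 0 (mod 11): 56·t ≡ 0 − 6 = -6 (mod 11).
    Reduce coefficients mod 11: 1·t ≡ 5 (mod 11).
    So t ≡ 5 (mod 11).
    Then x = 6 + 56·5 = 286, valid modulo lcm(56, 11) = 616: x ≡ 286 (mod 616).
  Combine with x ≡ 8 (mod 9); new modulus lcm = 5544.
    Write x = 286 + 616·t and substitute into x ≡ 8 (mod 9): 616·t ≡ 8 − 286 = -278 (mod 9).
    Reduce coefficients mod 9: 4·t ≡ 1 (mod 9).
    The inverse of 4 mod 9 is 7 (since 4·7 = 28 = 3·9 + 1), so t ≡ 7·1 = 7 ≡ 7 (mod 9).
    Then x = 286 + 616·7 = 4598, valid modulo lcm(616, 9) = 5544: x ≡ 4598 (mod 5544).
Verify against each original: 4598 mod 7 = 6, 4598 mod 8 = 6, 4598 mod 11 = 0, 4598 mod 9 = 8.

x ≡ 4598 (mod 5544).


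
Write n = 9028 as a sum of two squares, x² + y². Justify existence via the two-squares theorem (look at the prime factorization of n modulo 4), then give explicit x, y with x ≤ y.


Step 1: Factor n = 9028 = 2^2 · 37 · 61.
Step 2: Check the mod-4 condition on each prime factor: 2 = 2 (special); 37 ≡ 1 (mod 4), exponent 1; 61 ≡ 1 (mod 4), exponent 1.
All primes ≡ 3 (mod 4) appear to even exponent (or don't appear), so by the two-squares theorem n IS expressible as a sum of two squares.
Step 3: Build a representation. Group n = k² · m with k = 2 and m = 37 · 61 = 2257 (a product of primes ≡ 1 (mod 4)); a representation of m scales to one of n via (k·x)² + (k·y)² = k²(x² + y²). Each prime p ≡ 1 (mod 4) is itself a sum of two squares; find a² by testing p − a² for a perfect square:
  37: 37 − 1² = 36 = 6² ⇒ 37 = 1² + 6².
  61: 61 − 1² = 60, 61 − 2² = 57, 61 − 3² = 52, 61 − 4² = 45, 61 − 5² = 36 = 6² ⇒ 61 = 5² + 6².
  Combine using the Brahmagupta–Fibonacci identity (a² + b²)(c² + d²) = (ac − bd)² + (ad + bc)² = (ac + bd)² + (ad − bc)²:
  37 · 61 = 2257: from (1² + 6²)(5² + 6²), take (1·5 − 6·6, 1·6 + 6·5) = (5 − 36, 6 + 30) = (-31, 36); dropping signs (only squares matter) gives (31, 36); check 31² + 36² = 961 + 1296 = 2257 ✓.
  Scale by k = 2: (2·31, 2·36) = (62, 72).
Step 4: Order so x ≤ y and verify: 62² + 72² = 3844 + 5184 = 9028 = n. ✓

n = 9028 = 62² + 72² (one valid representation with x ≤ y).


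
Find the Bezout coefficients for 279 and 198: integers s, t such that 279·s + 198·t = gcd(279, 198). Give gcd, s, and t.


Euclidean algorithm on (279, 198) — divide until remainder is 0:
  279 = 1 · 198 + 81
  198 = 2 · 81 + 36
  81 = 2 · 36 + 9
  36 = 4 · 9 + 0
gcd(279, 198) = 9.
Track Bezout coefficients alongside the remainders: start with r₀ = 279 = a·1 + b·0 (s = 1, t = 0) and r₁ = 198 = a·0 + b·1 (s = 0, t = 1); each new remainder r_{k+1} = r_{k-1} − q_k·r_k inherits s_{k+1} = s_{k-1} − q_k·s_k, t_{k+1} = t_{k-1} − q_k·t_k, so r_k = a·s_k + b·t_k at every step:
  q = 1: r = 81, s = 1 − 1·0 = 1, t = 0 − 1·1 = -1  (check: 279·1 + 198·(-1) = 81)
  q = 2: r = 36, s = 0 − 2·1 = -2, t = 1 − 2·(-1) = 3  (check: 279·(-2) + 198·3 = 36)
  q = 2: r = 9, s = 1 − 2·(-2) = 5, t = -1 − 2·3 = -7  (check: 279·5 + 198·(-7) = 9)
The row with r = 9 (the gcd) gives the Bezout coefficients s = 5, t = -7.
Result: 279 · (5) + 198 · (-7) = 9.

gcd(279, 198) = 9; s = 5, t = -7 (check: 279·5 + 198·(-7) = 9).


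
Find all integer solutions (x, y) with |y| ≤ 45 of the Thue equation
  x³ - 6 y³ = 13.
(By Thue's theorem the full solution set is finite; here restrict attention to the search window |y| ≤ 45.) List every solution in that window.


The equation is x³ - 6y³ = 13. For fixed y, x³ = 6·y³ + 13, so a solution requires the RHS to be a perfect cube.
Strategy: iterate y from -45 to 45, compute RHS = 6·y³ + 13, and check whether it is a (positive or negative) perfect cube.
Check small values of y:
  y = 0: RHS = 13 is not a perfect cube.
  y = 1: RHS = 19 is not a perfect cube.
  y = -1: RHS = 7 is not a perfect cube.
  y = 2: RHS = 61 is not a perfect cube.
  y = -2: RHS = -35 is not a perfect cube.
  y = 3: RHS = 175 is not a perfect cube.
  y = -3: RHS = -149 is not a perfect cube.
Continuing the search up to |y| = 45 finds no solutions either.
No (x, y) in the scanned range satisfies the equation.

No integer solutions with |y| ≤ 45.


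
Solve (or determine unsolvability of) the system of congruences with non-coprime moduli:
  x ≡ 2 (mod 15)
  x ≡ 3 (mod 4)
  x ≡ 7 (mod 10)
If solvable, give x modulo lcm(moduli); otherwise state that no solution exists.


Moduli 15, 4, 10 are not pairwise coprime, so CRT works modulo lcm(m_i) when all pairwise compatibility conditions hold.
Pairwise compatibility: gcd(m_i, m_j) must divide a_i - a_j for every pair.
Merge one congruence at a time:
  Start: x ≡ 2 (mod 15).
  Combine with x ≡ 3 (mod 4): gcd(15, 4) = 1; 3 - 2 = 1, which IS divisible by 1, so compatible.
    Write x = 2 + 15·t and substitute into x ≡ 3 (mod 4): 15·t ≡ 3 − 2 = 1 (mod 4).
    Reduce coefficients mod 4: 3·t ≡ 1 (mod 4).
    The inverse of 3 mod 4 is 3 (since 3·3 = 9 = 2·4 + 1), so t ≡ 3·1 = 3 ≡ 3 (mod 4).
    Then x = 2 + 15·3 = 47, valid modulo lcm(15, 4) = 60: x ≡ 47 (mod 60).
  Combine with x ≡ 7 (mod 10): gcd(60, 10) = 10; 7 - 47 = -40, which IS divisible by 10, so compatible.
    Write x = 47 + 60·t and substitute into x ≡ 7 (mod 10): 60·t ≡ 7 − 47 = -40 (mod 10).
    Divide the congruence (and modulus) by g = 10: 6·t ≡ -4 (mod 1).
    Modulo 1 every t works; take t = 0.
    Then x = 47 + 60·0 = 47, valid modulo lcm(60, 10) = 60: x ≡ 47 (mod 60).
Verify: 47 mod 15 = 2, 47 mod 4 = 3, 47 mod 10 = 7.

x ≡ 47 (mod 60).


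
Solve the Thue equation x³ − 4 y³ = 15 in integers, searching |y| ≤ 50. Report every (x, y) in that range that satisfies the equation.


The equation is x³ - 4y³ = 15. For fixed y, x³ = 4·y³ + 15, so a solution requires the RHS to be a perfect cube.
Strategy: iterate y from -50 to 50, compute RHS = 4·y³ + 15, and check whether it is a (positive or negative) perfect cube.
Check small values of y:
  y = 0: RHS = 15 is not a perfect cube.
  y = 1: RHS = 19 is not a perfect cube.
  y = -1: RHS = 11 is not a perfect cube.
  y = 2: RHS = 47 is not a perfect cube.
  y = -2: RHS = -17 is not a perfect cube.
  y = 3: RHS = 123 is not a perfect cube.
  y = -3: RHS = -93 is not a perfect cube.
Continuing the search up to |y| = 50 finds no solutions either.
No (x, y) in the scanned range satisfies the equation.

No integer solutions with |y| ≤ 50.


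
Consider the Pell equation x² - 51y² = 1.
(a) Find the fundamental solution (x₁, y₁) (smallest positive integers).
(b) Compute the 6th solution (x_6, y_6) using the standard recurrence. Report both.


Step 1: Find the fundamental solution (x₁, y₁) of x² - 51y² = 1.
  Expand √51 as a continued fraction. a₀ = ⌊√51⌋ = 7; iterate m_{k+1} = d_k·a_k − m_k, d_{k+1} = (51 − m_{k+1}²)/d_k, a_{k+1} = ⌊(a₀ + m_{k+1})/d_{k+1}⌋ (starting m₀ = 0, d₀ = 1), with convergents p_k = a_k·p_{k-1} + p_{k-2}, q_k = a_k·q_{k-1} + q_{k-2} (p₋₁ = 1, q₋₁ = 0):
  k = 0: a₀ = 7; p₀/q₀ = 7/1; p₀² − 51·q₀² = 49 − 51 = -2.
  k = 1: m = 7, d = 2, a = ⌊(7 + 7)/2⌋ = 7; p/q = (7·7 + 1)/(7·1 + 0) = 50/7; p² − 51·q² = 2500 − 2499 = 1.
  The first convergent with p² − 51·q² = 1 gives the fundamental solution (x₁, y₁) = (50, 7).
Step 2: Apply the recurrence (x_{n+1}, y_{n+1}) = (x₁x_n + 51y₁y_n, x₁y_n + y₁x_n) repeatedly.
  From (x_1, y_1) = (50, 7): x_2 = 50·50 + 51·7·7 = 4999; y_2 = 50·7 + 7·50 = 700.
  From (x_2, y_2) = (4999, 700): x_3 = 50·4999 + 51·7·700 = 499850; y_3 = 50·700 + 7·4999 = 69993.
  From (x_3, y_3) = (499850, 69993): x_4 = 50·499850 + 51·7·69993 = 49980001; y_4 = 50·69993 + 7·499850 = 6998600.
  From (x_4, y_4) = (49980001, 6998600): x_5 = 50·49980001 + 51·7·6998600 = 4997500250; y_5 = 50·6998600 + 7·49980001 = 699790007.
  From (x_5, y_5) = (4997500250, 699790007): x_6 = 50·4997500250 + 51·7·699790007 = 499700044999; y_6 = 50·699790007 + 7·4997500250 = 69972002100.
Step 3: Verify x_6² - 51·y_6² = 249700134972002624910001 - 249700134972002624910000 = 1 (should be 1). ✓

(x_1, y_1) = (50, 7); (x_6, y_6) = (499700044999, 69972002100).


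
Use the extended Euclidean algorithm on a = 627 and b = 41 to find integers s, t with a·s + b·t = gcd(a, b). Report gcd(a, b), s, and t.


Euclidean algorithm on (627, 41) — divide until remainder is 0:
  627 = 15 · 41 + 12
  41 = 3 · 12 + 5
  12 = 2 · 5 + 2
  5 = 2 · 2 + 1
  2 = 2 · 1 + 0
gcd(627, 41) = 1.
Track Bezout coefficients alongside the remainders: start with r₀ = 627 = a·1 + b·0 (s = 1, t = 0) and r₁ = 41 = a·0 + b·1 (s = 0, t = 1); each new remainder r_{k+1} = r_{k-1} − q_k·r_k inherits s_{k+1} = s_{k-1} − q_k·s_k, t_{k+1} = t_{k-1} − q_k·t_k, so r_k = a·s_k + b·t_k at every step:
  q = 15: r = 12, s = 1 − 15·0 = 1, t = 0 − 15·1 = -15  (check: 627·1 + 41·(-15) = 12)
  q = 3: r = 5, s = 0 − 3·1 = -3, t = 1 − 3·(-15) = 46  (check: 627·(-3) + 41·46 = 5)
  q = 2: r = 2, s = 1 − 2·(-3) = 7, t = -15 − 2·46 = -107  (check: 627·7 + 41·(-107) = 2)
  q = 2: r = 1, s = -3 − 2·7 = -17, t = 46 − 2·(-107) = 260  (check: 627·(-17) + 41·260 = 1)
The row with r = 1 (the gcd) gives the Bezout coefficients s = -17, t = 260.
Result: 627 · (-17) + 41 · (260) = 1.

gcd(627, 41) = 1; s = -17, t = 260 (check: 627·(-17) + 41·260 = 1).


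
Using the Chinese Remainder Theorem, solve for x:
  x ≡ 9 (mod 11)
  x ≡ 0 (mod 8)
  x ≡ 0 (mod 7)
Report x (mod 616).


Moduli 11, 8, 7 are pairwise coprime; by CRT there is a unique solution modulo M = 11 · 8 · 7 = 616.
Solve pairwise, accumulating the modulus:
  Start with x ≡ 9 (mod 11).
  Combine with x ≡ 0 (mod 8): since gcd(11, 8) = 1, we get a unique residue mod 88.
    Write x = 9 + 11·t and substitute into x ≡ 0 (mod 8): 11·t ≡ 0 − 9 = -9 (mod 8).
    Reduce coefficients mod 8: 3·t ≡ 7 (mod 8).
    The inverse of 3 mod 8 is 3 (since 3·3 = 9 = 1·8 + 1), so t ≡ 3·7 = 21 ≡ 5 (mod 8).
    Then x = 9 + 11·5 = 64, valid modulo lcm(11, 8) = 88: x ≡ 64 (mod 88).
  Combine with x ≡ 0 (mod 7): since gcd(88, 7) = 1, we get a unique residue mod 616.
    Write x = 64 + 88·t and substitute into x ≡ 0 (mod 7): 88·t ≡ 0 − 64 = -64 (mod 7).
    Reduce coefficients mod 7: 4·t ≡ 6 (mod 7).
    The inverse of 4 mod 7 is 2 (since 4·2 = 8 = 1·7 + 1), so t ≡ 2·6 = 12 ≡ 5 (mod 7).
    Then x = 64 + 88·5 = 504, valid modulo lcm(88, 7) = 616: x ≡ 504 (mod 616).
Verify: 504 mod 11 = 9 ✓, 504 mod 8 = 0 ✓, 504 mod 7 = 0 ✓.

x ≡ 504 (mod 616).


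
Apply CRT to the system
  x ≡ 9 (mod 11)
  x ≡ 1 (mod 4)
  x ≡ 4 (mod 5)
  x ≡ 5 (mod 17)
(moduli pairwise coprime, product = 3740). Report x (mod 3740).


Product of moduli M = 11 · 4 · 5 · 17 = 3740.
Merge one congruence at a time:
  Start: x ≡ 9 (mod 11).
  Combine with x ≡ 1 (mod 4); new modulus lcm = 44.
    Write x = 9 + 11·t and substitute into x ≡ 1 (mod 4): 11·t ≡ 1 − 9 = -8 (mod 4).
    Reduce coefficients mod 4: 3·t ≡ 0 (mod 4).
    The inverse of 3 mod 4 is 3 (since 3·3 = 9 = 2·4 + 1), so t ≡ 3·0 = 0 ≡ 0 (mod 4).
    Then x = 9 + 11·0 = 9, valid modulo lcm(11, 4) = 44: x ≡ 9 (mod 44).
  Combine with x ≡ 4 (mod 5); new modulus lcm = 220.
    Write x = 9 + 44·t and substitute into x ≡ 4 (mod 5): 44·t ≡ 4 − 9 = -5 (mod 5).
    Reduce coefficients mod 5: 4·t ≡ 0 (mod 5).
    The inverse of 4 mod 5 is 4 (since 4·4 = 16 = 3·5 + 1), so t ≡ 4·0 = 0 ≡ 0 (mod 5).
    Then x = 9 + 44·0 = 9, valid modulo lcm(44, 5) = 220: x ≡ 9 (mod 220).
  Combine with x ≡ 5 (mod 17); new modulus lcm = 3740.
    Write x = 9 + 220·t and substitute into x ≡ 5 (mod 17): 220·t ≡ 5 − 9 = -4 (mod 17).
    Reduce coefficients mod 17: 16·t ≡ 13 (mod 17).
    The inverse of 16 mod 17 is 16 (since 16·16 = 256 = 15·17 + 1), so t ≡ 16·13 = 208 ≡ 4 (mod 17).
    Then x = 9 + 220·4 = 889, valid modulo lcm(220, 17) = 3740: x ≡ 889 (mod 3740).
Verify against each original: 889 mod 11 = 9, 889 mod 4 = 1, 889 mod 5 = 4, 889 mod 17 = 5.

x ≡ 889 (mod 3740).


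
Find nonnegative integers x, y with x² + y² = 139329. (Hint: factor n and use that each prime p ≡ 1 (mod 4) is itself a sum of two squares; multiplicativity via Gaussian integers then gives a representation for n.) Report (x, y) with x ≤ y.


Step 1: Factor n = 139329 = 3^2 · 113 · 137.
Step 2: Check the mod-4 condition on each prime factor: 3 ≡ 3 (mod 4), exponent 2 (must be even); 113 ≡ 1 (mod 4), exponent 1; 137 ≡ 1 (mod 4), exponent 1.
All primes ≡ 3 (mod 4) appear to even exponent (or don't appear), so by the two-squares theorem n IS expressible as a sum of two squares.
Step 3: Build a representation. Group n = k² · m with k = 3 and m = 113 · 137 = 15481 (a product of primes ≡ 1 (mod 4)); a representation of m scales to one of n via (k·x)² + (k·y)² = k²(x² + y²). Each prime p ≡ 1 (mod 4) is itself a sum of two squares; find a² by testing p − a² for a perfect square:
  113: 113 − 1² = 112, 113 − 2² = 109, 113 − 3² = 104, 113 − 4² = 97, 113 − 5² = 88, 113 − 6² = 77, 113 − 7² = 64 = 8² ⇒ 113 = 7² + 8².
  137: 137 − 1² = 136, 137 − 2² = 133, 137 − 3² = 128, 137 − 4² = 121 = 11² ⇒ 137 = 4² + 11².
  Combine using the Brahmagupta–Fibonacci identity (a² + b²)(c² + d²) = (ac − bd)² + (ad + bc)² = (ac + bd)² + (ad − bc)²:
  113 · 137 = 15481: from (7² + 8²)(4² + 11²), take (7·4 − 8·11, 7·11 + 8·4) = (28 − 88, 77 + 32) = (-60, 109); dropping signs (only squares matter) gives (60, 109); check 60² + 109² = 3600 + 11881 = 15481 ✓.
  Scale by k = 3: (3·60, 3·109) = (180, 327).
Step 4: Order so x ≤ y and verify: 180² + 327² = 32400 + 106929 = 139329 = n. ✓

n = 139329 = 180² + 327² (one valid representation with x ≤ y).


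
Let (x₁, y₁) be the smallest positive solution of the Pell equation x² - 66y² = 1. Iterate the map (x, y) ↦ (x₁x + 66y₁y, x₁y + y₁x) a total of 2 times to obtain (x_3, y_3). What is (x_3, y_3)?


Step 1: Find the fundamental solution (x₁, y₁) of x² - 66y² = 1.
  Expand √66 as a continued fraction. a₀ = ⌊√66⌋ = 8; iterate m_{k+1} = d_k·a_k − m_k, d_{k+1} = (66 − m_{k+1}²)/d_k, a_{k+1} = ⌊(a₀ + m_{k+1})/d_{k+1}⌋ (starting m₀ = 0, d₀ = 1), with convergents p_k = a_k·p_{k-1} + p_{k-2}, q_k = a_k·q_{k-1} + q_{k-2} (p₋₁ = 1, q₋₁ = 0):
  k = 0: a₀ = 8; p₀/q₀ = 8/1; p₀² − 66·q₀² = 64 − 66 = -2.
  k = 1: m = 8, d = 2, a = ⌊(8 + 8)/2⌋ = 8; p/q = (8·8 + 1)/(8·1 + 0) = 65/8; p² − 66·q² = 4225 − 4224 = 1.
  The first convergent with p² − 66·q² = 1 gives the fundamental solution (x₁, y₁) = (65, 8).
Step 2: Apply the recurrence (x_{n+1}, y_{n+1}) = (x₁x_n + 66y₁y_n, x₁y_n + y₁x_n) repeatedly.
  From (x_1, y_1) = (65, 8): x_2 = 65·65 + 66·8·8 = 8449; y_2 = 65·8 + 8·65 = 1040.
  From (x_2, y_2) = (8449, 1040): x_3 = 65·8449 + 66·8·1040 = 1098305; y_3 = 65·1040 + 8·8449 = 135192.
Step 3: Verify x_3² - 66·y_3² = 1206273873025 - 1206273873024 = 1 (should be 1). ✓

(x_1, y_1) = (65, 8); (x_3, y_3) = (1098305, 135192).


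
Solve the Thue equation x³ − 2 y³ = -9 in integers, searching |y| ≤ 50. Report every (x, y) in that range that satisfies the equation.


The equation is x³ - 2y³ = -9. For fixed y, x³ = 2·y³ − 9, so a solution requires the RHS to be a perfect cube.
Strategy: iterate y from -50 to 50, compute RHS = 2·y³ − 9, and check whether it is a (positive or negative) perfect cube.
Check small values of y:
  y = 0: RHS = -9 is not a perfect cube.
  y = 1: RHS = -7 is not a perfect cube.
  y = -1: RHS = -11 is not a perfect cube.
  y = 2: RHS = 7 is not a perfect cube.
  y = -2: RHS = -25 is not a perfect cube.
  y = 3: RHS = 45 is not a perfect cube.
  y = -3: RHS = -63 is not a perfect cube.
Continuing the search up to |y| = 50 finds no solutions either.
No (x, y) in the scanned range satisfies the equation.

No integer solutions with |y| ≤ 50.


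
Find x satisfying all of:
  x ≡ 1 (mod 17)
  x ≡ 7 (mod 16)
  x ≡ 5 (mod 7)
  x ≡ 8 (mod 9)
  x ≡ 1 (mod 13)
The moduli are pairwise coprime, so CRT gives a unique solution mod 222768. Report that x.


Product of moduli M = 17 · 16 · 7 · 9 · 13 = 222768.
Merge one congruence at a time:
  Start: x ≡ 1 (mod 17).
  Combine with x ≡ 7 (mod 16); new modulus lcm = 272.
    Write x = 1 + 17·t and substitute into x ≡ 7 (mod 16): 17·t ≡ 7 − 1 = 6 (mod 16).
    Reduce coefficients mod 16: 1·t ≡ 6 (mod 16).
    So t ≡ 6 (mod 16).
    Then x = 1 + 17·6 = 103, valid modulo lcm(17, 16) = 272: x ≡ 103 (mod 272).
  Combine with x ≡ 5 (mod 7); new modulus lcm = 1904.
    Write x = 103 + 272·t and substitute into x ≡ 5 (mod 7): 272·t ≡ 5 − 103 = -98 (mod 7).
    Reduce coefficients mod 7: 6·t ≡ 0 (mod 7).
    The inverse of 6 mod 7 is 6 (since 6·6 = 36 = 5·7 + 1), so t ≡ 6·0 = 0 ≡ 0 (mod 7).
    Then x = 103 + 272·0 = 103, valid modulo lcm(272, 7) = 1904: x ≡ 103 (mod 1904).
  Combine with x ≡ 8 (mod 9); new modulus lcm = 17136.
    Write x = 103 + 1904·t and substitute into x ≡ 8 (mod 9): 1904·t ≡ 8 − 103 = -95 (mod 9).
    Reduce coefficients mod 9: 5·t ≡ 4 (mod 9).
    The inverse of 5 mod 9 is 2 (since 5·2 = 10 = 1·9 + 1), so t ≡ 2·4 = 8 ≡ 8 (mod 9).
    Then x = 103 + 1904·8 = 15335, valid modulo lcm(1904, 9) = 17136: x ≡ 15335 (mod 17136).
  Combine with x ≡ 1 (mod 13); new modulus lcm = 222768.
    Write x = 15335 + 17136·t and substitute into x ≡ 1 (mod 13): 17136·t ≡ 1 − 15335 = -15334 (mod 13).
    Reduce coefficients mod 13: 2·t ≡ 6 (mod 13).
    The inverse of 2 mod 13 is 7 (since 2·7 = 14 = 1·13 + 1), so t ≡ 7·6 = 42 ≡ 3 (mod 13).
    Then x = 15335 + 17136·3 = 66743, valid modulo lcm(17136, 13) = 222768: x ≡ 66743 (mod 222768).
Verify against each original: 66743 mod 17 = 1, 66743 mod 16 = 7, 66743 mod 7 = 5, 66743 mod 9 = 8, 66743 mod 13 = 1.

x ≡ 66743 (mod 222768).


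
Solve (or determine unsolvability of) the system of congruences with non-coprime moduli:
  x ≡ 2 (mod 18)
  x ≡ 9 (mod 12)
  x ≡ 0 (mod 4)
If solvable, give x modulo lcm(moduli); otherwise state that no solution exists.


Moduli 18, 12, 4 are not pairwise coprime, so CRT works modulo lcm(m_i) when all pairwise compatibility conditions hold.
Pairwise compatibility: gcd(m_i, m_j) must divide a_i - a_j for every pair.
Merge one congruence at a time:
  Start: x ≡ 2 (mod 18).
  Combine with x ≡ 9 (mod 12): gcd(18, 12) = 6, and 9 - 2 = 7 is NOT divisible by 6.
    ⇒ system is inconsistent (no integer solution).

No solution (the system is inconsistent).


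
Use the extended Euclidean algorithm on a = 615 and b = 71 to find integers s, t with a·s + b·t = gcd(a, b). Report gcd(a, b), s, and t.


Euclidean algorithm on (615, 71) — divide until remainder is 0:
  615 = 8 · 71 + 47
  71 = 1 · 47 + 24
  47 = 1 · 24 + 23
  24 = 1 · 23 + 1
  23 = 23 · 1 + 0
gcd(615, 71) = 1.
Track Bezout coefficients alongside the remainders: start with r₀ = 615 = a·1 + b·0 (s = 1, t = 0) and r₁ = 71 = a·0 + b·1 (s = 0, t = 1); each new remainder r_{k+1} = r_{k-1} − q_k·r_k inherits s_{k+1} = s_{k-1} − q_k·s_k, t_{k+1} = t_{k-1} − q_k·t_k, so r_k = a·s_k + b·t_k at every step:
  q = 8: r = 47, s = 1 − 8·0 = 1, t = 0 − 8·1 = -8  (check: 615·1 + 71·(-8) = 47)
  q = 1: r = 24, s = 0 − 1·1 = -1, t = 1 − 1·(-8) = 9  (check: 615·(-1) + 71·9 = 24)
  q = 1: r = 23, s = 1 − 1·(-1) = 2, t = -8 − 1·9 = -17  (check: 615·2 + 71·(-17) = 23)
  q = 1: r = 1, s = -1 − 1·2 = -3, t = 9 − 1·(-17) = 26  (check: 615·(-3) + 71·26 = 1)
The row with r = 1 (the gcd) gives the Bezout coefficients s = -3, t = 26.
Result: 615 · (-3) + 71 · (26) = 1.

gcd(615, 71) = 1; s = -3, t = 26 (check: 615·(-3) + 71·26 = 1).


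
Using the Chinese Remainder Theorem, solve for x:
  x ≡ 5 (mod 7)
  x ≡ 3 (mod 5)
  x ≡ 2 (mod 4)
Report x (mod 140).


Moduli 7, 5, 4 are pairwise coprime; by CRT there is a unique solution modulo M = 7 · 5 · 4 = 140.
Solve pairwise, accumulating the modulus:
  Start with x ≡ 5 (mod 7).
  Combine with x ≡ 3 (mod 5): since gcd(7, 5) = 1, we get a unique residue mod 35.
    Write x = 5 + 7·t and substitute into x ≡ 3 (mod 5): 7·t ≡ 3 − 5 = -2 (mod 5).
    Reduce coefficients mod 5: 2·t ≡ 3 (mod 5).
    The inverse of 2 mod 5 is 3 (since 2·3 = 6 = 1·5 + 1), so t ≡ 3·3 = 9 ≡ 4 (mod 5).
    Then x = 5 + 7·4 = 33, valid modulo lcm(7, 5) = 35: x ≡ 33 (mod 35).
  Combine with x ≡ 2 (mod 4): since gcd(35, 4) = 1, we get a unique residue mod 140.
    Write x = 33 + 35·t and substitute into x ≡ 2 (mod 4): 35·t ≡ 2 − 33 = -31 (mod 4).
    Reduce coefficients mod 4: 3·t ≡ 1 (mod 4).
    The inverse of 3 mod 4 is 3 (since 3·3 = 9 = 2·4 + 1), so t ≡ 3·1 = 3 ≡ 3 (mod 4).
    Then x = 33 + 35·3 = 138, valid modulo lcm(35, 4) = 140: x ≡ 138 (mod 140).
Verify: 138 mod 7 = 5 ✓, 138 mod 5 = 3 ✓, 138 mod 4 = 2 ✓.

x ≡ 138 (mod 140).


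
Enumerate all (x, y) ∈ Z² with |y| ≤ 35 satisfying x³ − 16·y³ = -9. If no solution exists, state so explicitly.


The equation is x³ - 16y³ = -9. For fixed y, x³ = 16·y³ − 9, so a solution requires the RHS to be a perfect cube.
Strategy: iterate y from -35 to 35, compute RHS = 16·y³ − 9, and check whether it is a (positive or negative) perfect cube.
Check small values of y:
  y = 0: RHS = -9 is not a perfect cube.
  y = 1: RHS = 7 is not a perfect cube.
  y = -1: RHS = -25 is not a perfect cube.
  y = 2: RHS = 119 is not a perfect cube.
  y = -2: RHS = -137 is not a perfect cube.
  y = 3: RHS = 423 is not a perfect cube.
  y = -3: RHS = -441 is not a perfect cube.
Continuing the search up to |y| = 35 finds no solutions either.
No (x, y) in the scanned range satisfies the equation.

No integer solutions with |y| ≤ 35.


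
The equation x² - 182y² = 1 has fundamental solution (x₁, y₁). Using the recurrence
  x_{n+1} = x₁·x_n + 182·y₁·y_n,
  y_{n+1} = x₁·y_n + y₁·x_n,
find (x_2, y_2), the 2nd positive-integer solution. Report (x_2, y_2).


Step 1: Find the fundamental solution (x₁, y₁) of x² - 182y² = 1.
  Expand √182 as a continued fraction. a₀ = ⌊√182⌋ = 13; iterate m_{k+1} = d_k·a_k − m_k, d_{k+1} = (182 − m_{k+1}²)/d_k, a_{k+1} = ⌊(a₀ + m_{k+1})/d_{k+1}⌋ (starting m₀ = 0, d₀ = 1), with convergents p_k = a_k·p_{k-1} + p_{k-2}, q_k = a_k·q_{k-1} + q_{k-2} (p₋₁ = 1, q₋₁ = 0):
  k = 0: a₀ = 13; p₀/q₀ = 13/1; p₀² − 182·q₀² = 169 − 182 = -13.
  k = 1: m = 13, d = 13, a = ⌊(13 + 13)/13⌋ = 2; p/q = (2·13 + 1)/(2·1 + 0) = 27/2; p² − 182·q² = 729 − 728 = 1.
  The first convergent with p² − 182·q² = 1 gives the fundamental solution (x₁, y₁) = (27, 2).
Step 2: Apply the recurrence (x_{n+1}, y_{n+1}) = (x₁x_n + 182y₁y_n, x₁y_n + y₁x_n) repeatedly.
  From (x_1, y_1) = (27, 2): x_2 = 27·27 + 182·2·2 = 1457; y_2 = 27·2 + 2·27 = 108.
Step 3: Verify x_2² - 182·y_2² = 2122849 - 2122848 = 1 (should be 1). ✓

(x_1, y_1) = (27, 2); (x_2, y_2) = (1457, 108).


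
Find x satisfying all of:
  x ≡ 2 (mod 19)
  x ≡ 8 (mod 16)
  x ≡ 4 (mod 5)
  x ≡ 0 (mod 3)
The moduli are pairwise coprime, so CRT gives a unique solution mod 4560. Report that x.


Product of moduli M = 19 · 16 · 5 · 3 = 4560.
Merge one congruence at a time:
  Start: x ≡ 2 (mod 19).
  Combine with x ≡ 8 (mod 16); new modulus lcm = 304.
    Write x = 2 + 19·t and substitute into x ≡ 8 (mod 16): 19·t ≡ 8 − 2 = 6 (mod 16).
    Reduce coefficients mod 16: 3·t ≡ 6 (mod 16).
    The inverse of 3 mod 16 is 11 (since 3·11 = 33 = 2·16 + 1), so t ≡ 11·6 = 66 ≡ 2 (mod 16).
    Then x = 2 + 19·2 = 40, valid modulo lcm(19, 16) = 304: x ≡ 40 (mod 304).
  Combine with x ≡ 4 (mod 5); new modulus lcm = 1520.
    Write x = 40 + 304·t and substitute into x ≡ 4 (mod 5): 304·t ≡ 4 − 40 = -36 (mod 5).
    Reduce coefficients mod 5: 4·t ≡ 4 (mod 5).
    The inverse of 4 mod 5 is 4 (since 4·4 = 16 = 3·5 + 1), so t ≡ 4·4 = 16 ≡ 1 (mod 5).
    Then x = 40 + 304·1 = 344, valid modulo lcm(304, 5) = 1520: x ≡ 344 (mod 1520).
  Combine with x ≡ 0 (mod 3); new modulus lcm = 4560.
    Write x = 344 + 1520·t and substitute into x ≡ 0 (mod 3): 1520·t ≡ 0 − 344 = -344 (mod 3).
    Reduce coefficients mod 3: 2·t ≡ 1 (mod 3).
    The inverse of 2 mod 3 is 2 (since 2·2 = 4 = 1·3 + 1), so t ≡ 2·1 = 2 ≡ 2 (mod 3).
    Then x = 344 + 1520·2 = 3384, valid modulo lcm(1520, 3) = 4560: x ≡ 3384 (mod 4560).
Verify against each original: 3384 mod 19 = 2, 3384 mod 16 = 8, 3384 mod 5 = 4, 3384 mod 3 = 0.

x ≡ 3384 (mod 4560).


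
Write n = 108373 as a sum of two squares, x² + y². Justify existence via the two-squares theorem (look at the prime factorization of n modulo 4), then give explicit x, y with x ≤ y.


Step 1: Factor n = 108373 = 29 · 37 · 101.
Step 2: Check the mod-4 condition on each prime factor: 29 ≡ 1 (mod 4), exponent 1; 37 ≡ 1 (mod 4), exponent 1; 101 ≡ 1 (mod 4), exponent 1.
All primes ≡ 3 (mod 4) appear to even exponent (or don't appear), so by the two-squares theorem n IS expressible as a sum of two squares.
Step 3: Build a representation. Here n = 29 · 37 · 101 is a product of primes ≡ 1 (mod 4). Each prime p ≡ 1 (mod 4) is itself a sum of two squares; find a² by testing p − a² for a perfect square:
  29: 29 − 1² = 28, 29 − 2² = 25 = 5² ⇒ 29 = 2² + 5².
  37: 37 − 1² = 36 = 6² ⇒ 37 = 1² + 6².
  101: 101 − 1² = 100 = 10² ⇒ 101 = 1² + 10².
  Combine using the Brahmagupta–Fibonacci identity (a² + b²)(c² + d²) = (ac − bd)² + (ad + bc)² = (ac + bd)² + (ad − bc)²:
  29 · 37 = 1073: from (2² + 5²)(1² + 6²), take (2·1 − 5·6, 2·6 + 5·1) = (2 − 30, 12 + 5) = (-28, 17); dropping signs (only squares matter) gives (28, 17); check 28² + 17² = 784 + 289 = 1073 ✓.
  1073 · 101 = 108373: from (28² + 17²)(1² + 10²), take (28·1 − 17·10, 28·10 + 17·1) = (28 − 170, 280 + 17) = (-142, 297); dropping signs (only squares matter) gives (142, 297); check 142² + 297² = 20164 + 88209 = 108373 ✓.
Step 4: Order so x ≤ y and verify: 142² + 297² = 20164 + 88209 = 108373 = n. ✓

n = 108373 = 142² + 297² (one valid representation with x ≤ y).


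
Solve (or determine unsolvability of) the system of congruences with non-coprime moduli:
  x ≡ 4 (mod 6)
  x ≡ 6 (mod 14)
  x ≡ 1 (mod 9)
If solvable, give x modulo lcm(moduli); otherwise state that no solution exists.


Moduli 6, 14, 9 are not pairwise coprime, so CRT works modulo lcm(m_i) when all pairwise compatibility conditions hold.
Pairwise compatibility: gcd(m_i, m_j) must divide a_i - a_j for every pair.
Merge one congruence at a time:
  Start: x ≡ 4 (mod 6).
  Combine with x ≡ 6 (mod 14): gcd(6, 14) = 2; 6 - 4 = 2, which IS divisible by 2, so compatible.
    Write x = 4 + 6·t and substitute into x ≡ 6 (mod 14): 6·t ≡ 6 − 4 = 2 (mod 14).
    Divide the congruence (and modulus) by g = 2: 3·t ≡ 1 (mod 7).
    The inverse of 3 mod 7 is 5 (since 3·5 = 15 = 2·7 + 1), so t ≡ 5·1 = 5 ≡ 5 (mod 7).
    Then x = 4 + 6·5 = 34, valid modulo lcm(6, 14) = 42: x ≡ 34 (mod 42).
  Combine with x ≡ 1 (mod 9): gcd(42, 9) = 3; 1 - 34 = -33, which IS divisible by 3, so compatible.
    Write x = 34 + 42·t and substitute into x ≡ 1 (mod 9): 42·t ≡ 1 − 34 = -33 (mod 9).
    Divide the congruence (and modulus) by g = 3: 14·t ≡ -11 (mod 3).
    Reduce coefficients mod 3: 2·t ≡ 1 (mod 3).
    The inverse of 2 mod 3 is 2 (since 2·2 = 4 = 1·3 + 1), so t ≡ 2·1 = 2 ≡ 2 (mod 3).
    Then x = 34 + 42·2 = 118, valid modulo lcm(42, 9) = 126: x ≡ 118 (mod 126).
Verify: 118 mod 6 = 4, 118 mod 14 = 6, 118 mod 9 = 1.

x ≡ 118 (mod 126).


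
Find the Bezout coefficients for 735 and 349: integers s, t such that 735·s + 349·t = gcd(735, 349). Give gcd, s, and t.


Euclidean algorithm on (735, 349) — divide until remainder is 0:
  735 = 2 · 349 + 37
  349 = 9 · 37 + 16
  37 = 2 · 16 + 5
  16 = 3 · 5 + 1
  5 = 5 · 1 + 0
gcd(735, 349) = 1.
Track Bezout coefficients alongside the remainders: start with r₀ = 735 = a·1 + b·0 (s = 1, t = 0) and r₁ = 349 = a·0 + b·1 (s = 0, t = 1); each new remainder r_{k+1} = r_{k-1} − q_k·r_k inherits s_{k+1} = s_{k-1} − q_k·s_k, t_{k+1} = t_{k-1} − q_k·t_k, so r_k = a·s_k + b·t_k at every step:
  q = 2: r = 37, s = 1 − 2·0 = 1, t = 0 − 2·1 = -2  (check: 735·1 + 349·(-2) = 37)
  q = 9: r = 16, s = 0 − 9·1 = -9, t = 1 − 9·(-2) = 19  (check: 735·(-9) + 349·19 = 16)
  q = 2: r = 5, s = 1 − 2·(-9) = 19, t = -2 − 2·19 = -40  (check: 735·19 + 349·(-40) = 5)
  q = 3: r = 1, s = -9 − 3·19 = -66, t = 19 − 3·(-40) = 139  (check: 735·(-66) + 349·139 = 1)
The row with r = 1 (the gcd) gives the Bezout coefficients s = -66, t = 139.
Result: 735 · (-66) + 349 · (139) = 1.

gcd(735, 349) = 1; s = -66, t = 139 (check: 735·(-66) + 349·139 = 1).


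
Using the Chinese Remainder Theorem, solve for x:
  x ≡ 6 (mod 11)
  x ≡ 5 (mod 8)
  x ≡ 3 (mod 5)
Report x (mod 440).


Moduli 11, 8, 5 are pairwise coprime; by CRT there is a unique solution modulo M = 11 · 8 · 5 = 440.
Solve pairwise, accumulating the modulus:
  Start with x ≡ 6 (mod 11).
  Combine with x ≡ 5 (mod 8): since gcd(11, 8) = 1, we get a unique residue mod 88.
    Write x = 6 + 11·t and substitute into x ≡ 5 (mod 8): 11·t ≡ 5 − 6 = -1 (mod 8).
    Reduce coefficients mod 8: 3·t ≡ 7 (mod 8).
    The inverse of 3 mod 8 is 3 (since 3·3 = 9 = 1·8 + 1), so t ≡ 3·7 = 21 ≡ 5 (mod 8).
    Then x = 6 + 11·5 = 61, valid modulo lcm(11, 8) = 88: x ≡ 61 (mod 88).
  Combine with x ≡ 3 (mod 5): since gcd(88, 5) = 1, we get a unique residue mod 440.
    Write x = 61 + 88·t and substitute into x ≡ 3 (mod 5): 88·t ≡ 3 − 61 = -58 (mod 5).
    Reduce coefficients mod 5: 3·t ≡ 2 (mod 5).
    The inverse of 3 mod 5 is 2 (since 3·2 = 6 = 1·5 + 1), so t ≡ 2·2 = 4 ≡ 4 (mod 5).
    Then x = 61 + 88·4 = 413, valid modulo lcm(88, 5) = 440: x ≡ 413 (mod 440).
Verify: 413 mod 11 = 6 ✓, 413 mod 8 = 5 ✓, 413 mod 5 = 3 ✓.

x ≡ 413 (mod 440).


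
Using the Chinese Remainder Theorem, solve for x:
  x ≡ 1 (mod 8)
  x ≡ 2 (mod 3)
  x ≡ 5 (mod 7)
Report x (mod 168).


Moduli 8, 3, 7 are pairwise coprime; by CRT there is a unique solution modulo M = 8 · 3 · 7 = 168.
Solve pairwise, accumulating the modulus:
  Start with x ≡ 1 (mod 8).
  Combine with x ≡ 2 (mod 3): since gcd(8, 3) = 1, we get a unique residue mod 24.
    Write x = 1 + 8·t and substitute into x ≡ 2 (mod 3): 8·t ≡ 2 − 1 = 1 (mod 3).
    Reduce coefficients mod 3: 2·t ≡ 1 (mod 3).
    The inverse of 2 mod 3 is 2 (since 2·2 = 4 = 1·3 + 1), so t ≡ 2·1 = 2 ≡ 2 (mod 3).
    Then x = 1 + 8·2 = 17, valid modulo lcm(8, 3) = 24: x ≡ 17 (mod 24).
  Combine with x ≡ 5 (mod 7): since gcd(24, 7) = 1, we get a unique residue mod 168.
    Write x = 17 + 24·t and substitute into x ≡ 5 (mod 7): 24·t ≡ 5 − 17 = -12 (mod 7).
    Reduce coefficients mod 7: 3·t ≡ 2 (mod 7).
    The inverse of 3 mod 7 is 5 (since 3·5 = 15 = 2·7 + 1), so t ≡ 5·2 = 10 ≡ 3 (mod 7).
    Then x = 17 + 24·3 = 89, valid modulo lcm(24, 7) = 168: x ≡ 89 (mod 168).
Verify: 89 mod 8 = 1 ✓, 89 mod 3 = 2 ✓, 89 mod 7 = 5 ✓.

x ≡ 89 (mod 168).


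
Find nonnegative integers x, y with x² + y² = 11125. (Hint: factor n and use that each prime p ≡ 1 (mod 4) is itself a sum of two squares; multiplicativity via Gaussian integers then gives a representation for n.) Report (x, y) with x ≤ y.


Step 1: Factor n = 11125 = 5^3 · 89.
Step 2: Check the mod-4 condition on each prime factor: 5 ≡ 1 (mod 4), exponent 3; 89 ≡ 1 (mod 4), exponent 1.
All primes ≡ 3 (mod 4) appear to even exponent (or don't appear), so by the two-squares theorem n IS expressible as a sum of two squares.
Step 3: Build a representation. Group n = k² · m with k = 5 and m = 5 · 89 = 445 (a product of primes ≡ 1 (mod 4)); a representation of m scales to one of n via (k·x)² + (k·y)² = k²(x² + y²). Each prime p ≡ 1 (mod 4) is itself a sum of two squares; find a² by testing p − a² for a perfect square:
  5: 5 − 1² = 4 = 2² ⇒ 5 = 1² + 2².
  89: 89 − 1² = 88, 89 − 2² = 85, 89 − 3² = 80, 89 − 4² = 73, 89 − 5² = 64 = 8² ⇒ 89 = 5² + 8².
  Combine using the Brahmagupta–Fibonacci identity (a² + b²)(c² + d²) = (ac − bd)² + (ad + bc)² = (ac + bd)² + (ad − bc)²:
  5 · 89 = 445: from (1² + 2²)(5² + 8²), take (1·5 − 2·8, 1·8 + 2·5) = (5 − 16, 8 + 10) = (-11, 18); dropping signs (only squares matter) gives (11, 18); check 11² + 18² = 121 + 324 = 445 ✓.
  Scale by k = 5: (5·11, 5·18) = (55, 90).
Step 4: Order so x ≤ y and verify: 55² + 90² = 3025 + 8100 = 11125 = n. ✓

n = 11125 = 55² + 90² (one valid representation with x ≤ y).


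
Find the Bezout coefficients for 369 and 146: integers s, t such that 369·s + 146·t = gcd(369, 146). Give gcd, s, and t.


Euclidean algorithm on (369, 146) — divide until remainder is 0:
  369 = 2 · 146 + 77
  146 = 1 · 77 + 69
  77 = 1 · 69 + 8
  69 = 8 · 8 + 5
  8 = 1 · 5 + 3
  5 = 1 · 3 + 2
  3 = 1 · 2 + 1
  2 = 2 · 1 + 0
gcd(369, 146) = 1.
Track Bezout coefficients alongside the remainders: start with r₀ = 369 = a·1 + b·0 (s = 1, t = 0) and r₁ = 146 = a·0 + b·1 (s = 0, t = 1); each new remainder r_{k+1} = r_{k-1} − q_k·r_k inherits s_{k+1} = s_{k-1} − q_k·s_k, t_{k+1} = t_{k-1} − q_k·t_k, so r_k = a·s_k + b·t_k at every step:
  q = 2: r = 77, s = 1 − 2·0 = 1, t = 0 − 2·1 = -2  (check: 369·1 + 146·(-2) = 77)
  q = 1: r = 69, s = 0 − 1·1 = -1, t = 1 − 1·(-2) = 3  (check: 369·(-1) + 146·3 = 69)
  q = 1: r = 8, s = 1 − 1·(-1) = 2, t = -2 − 1·3 = -5  (check: 369·2 + 146·(-5) = 8)
  q = 8: r = 5, s = -1 − 8·2 = -17, t = 3 − 8·(-5) = 43  (check: 369·(-17) + 146·43 = 5)
  q = 1: r = 3, s = 2 − 1·(-17) = 19, t = -5 − 1·43 = -48  (check: 369·19 + 146·(-48) = 3)
  q = 1: r = 2, s = -17 − 1·19 = -36, t = 43 − 1·(-48) = 91  (check: 369·(-36) + 146·91 = 2)
  q = 1: r = 1, s = 19 − 1·(-36) = 55, t = -48 − 1·91 = -139  (check: 369·55 + 146·(-139) = 1)
The row with r = 1 (the gcd) gives the Bezout coefficients s = 55, t = -139.
Result: 369 · (55) + 146 · (-139) = 1.

gcd(369, 146) = 1; s = 55, t = -139 (check: 369·55 + 146·(-139) = 1).


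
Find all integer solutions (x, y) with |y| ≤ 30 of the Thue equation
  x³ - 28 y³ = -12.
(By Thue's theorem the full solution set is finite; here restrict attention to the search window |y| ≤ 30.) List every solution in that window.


The equation is x³ - 28y³ = -12. For fixed y, x³ = 28·y³ − 12, so a solution requires the RHS to be a perfect cube.
Strategy: iterate y from -30 to 30, compute RHS = 28·y³ − 12, and check whether it is a (positive or negative) perfect cube.
Check small values of y:
  y = 0: RHS = -12 is not a perfect cube.
  y = 1: RHS = 16 is not a perfect cube.
  y = -1: RHS = -40 is not a perfect cube.
  y = 2: RHS = 212 is not a perfect cube.
  y = -2: RHS = -236 is not a perfect cube.
  y = 3: RHS = 744 is not a perfect cube.
  y = -3: RHS = -768 is not a perfect cube.
Continuing the search up to |y| = 30 finds no solutions either.
No (x, y) in the scanned range satisfies the equation.

No integer solutions with |y| ≤ 30.


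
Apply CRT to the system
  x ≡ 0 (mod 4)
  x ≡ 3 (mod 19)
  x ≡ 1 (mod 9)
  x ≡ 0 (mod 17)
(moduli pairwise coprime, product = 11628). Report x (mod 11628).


Product of moduli M = 4 · 19 · 9 · 17 = 11628.
Merge one congruence at a time:
  Start: x ≡ 0 (mod 4).
  Combine with x ≡ 3 (mod 19); new modulus lcm = 76.
    Write x = 0 + 4·t and substitute into x ≡ 3 (mod 19): 4·t ≡ 3 − 0 = 3 (mod 19).
    The inverse of 4 mod 19 is 5 (since 4·5 = 20 = 1·19 + 1), so t ≡ 5·3 = 15 ≡ 15 (mod 19).
    Then x = 0 + 4·15 = 60, valid modulo lcm(4, 19) = 76: x ≡ 60 (mod 76).
  Combine with x ≡ 1 (mod 9); new modulus lcm = 684.
    Write x = 60 + 76·t and substitute into x ≡ 1 (mod 9): 76·t ≡ 1 − 60 = -59 (mod 9).
    Reduce coefficients mod 9: 4·t ≡ 4 (mod 9).
    The inverse of 4 mod 9 is 7 (since 4·7 = 28 = 3·9 + 1), so t ≡ 7·4 = 28 ≡ 1 (mod 9).
    Then x = 60 + 76·1 = 136, valid modulo lcm(76, 9) = 684: x ≡ 136 (mod 684).
  Combine with x ≡ 0 (mod 17); new modulus lcm = 11628.
    Write x = 136 + 684·t and substitute into x ≡ 0 (mod 17): 684·t ≡ 0 − 136 = -136 (mod 17).
    Reduce coefficients mod 17: 4·t ≡ 0 (mod 17).
    The inverse of 4 mod 17 is 13 (since 4·13 = 52 = 3·17 + 1), so t ≡ 13·0 = 0 ≡ 0 (mod 17).
    Then x = 136 + 684·0 = 136, valid modulo lcm(684, 17) = 11628: x ≡ 136 (mod 11628).
Verify against each original: 136 mod 4 = 0, 136 mod 19 = 3, 136 mod 9 = 1, 136 mod 17 = 0.

x ≡ 136 (mod 11628).


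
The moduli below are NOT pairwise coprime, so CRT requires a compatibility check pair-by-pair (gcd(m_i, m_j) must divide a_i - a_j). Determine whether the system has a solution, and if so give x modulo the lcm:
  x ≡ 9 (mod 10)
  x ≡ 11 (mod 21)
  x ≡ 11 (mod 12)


Moduli 10, 21, 12 are not pairwise coprime, so CRT works modulo lcm(m_i) when all pairwise compatibility conditions hold.
Pairwise compatibility: gcd(m_i, m_j) must divide a_i - a_j for every pair.
Merge one congruence at a time:
  Start: x ≡ 9 (mod 10).
  Combine with x ≡ 11 (mod 21): gcd(10, 21) = 1; 11 - 9 = 2, which IS divisible by 1, so compatible.
    Write x = 9 + 10·t and substitute into x ≡ 11 (mod 21): 10·t ≡ 11 − 9 = 2 (mod 21).
    The inverse of 10 mod 21 is 19 (since 10·19 = 190 = 9·21 + 1), so t ≡ 19·2 = 38 ≡ 17 (mod 21).
    Then x = 9 + 10·17 = 179, valid modulo lcm(10, 21) = 210: x ≡ 179 (mod 210).
  Combine with x ≡ 11 (mod 12): gcd(210, 12) = 6; 11 - 179 = -168, which IS divisible by 6, so compatible.
    Write x = 179 + 210·t and substitute into x ≡ 11 (mod 12): 210·t ≡ 11 − 179 = -168 (mod 12).
    Divide the congruence (and modulus) by g = 6: 35·t ≡ -28 (mod 2).
    Reduce coefficients mod 2: 1·t ≡ 0 (mod 2).
    So t ≡ 0 (mod 2).
    Then x = 179 + 210·0 = 179, valid modulo lcm(210, 12) = 420: x ≡ 179 (mod 420).
Verify: 179 mod 10 = 9, 179 mod 21 = 11, 179 mod 12 = 11.

x ≡ 179 (mod 420).
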